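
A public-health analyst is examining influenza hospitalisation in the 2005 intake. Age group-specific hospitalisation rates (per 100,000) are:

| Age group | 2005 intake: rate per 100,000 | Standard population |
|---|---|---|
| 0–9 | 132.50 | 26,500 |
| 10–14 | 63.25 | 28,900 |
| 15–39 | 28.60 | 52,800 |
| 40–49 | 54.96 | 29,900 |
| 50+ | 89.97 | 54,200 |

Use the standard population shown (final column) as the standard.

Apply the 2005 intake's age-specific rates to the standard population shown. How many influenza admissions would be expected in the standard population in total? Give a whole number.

Expected influenza admissions = Σ (standard pop × age-specific rate ÷ 100,000)
= 26,500×132.50/100,000 + 28,900×63.25/100,000 + 52,800×28.60/100,000 + 29,900×54.96/100,000 + 54,200×89.97/100,000
= 35.11 + 18.28 + 15.10 + 16.43 + 48.76 = 133.69.

134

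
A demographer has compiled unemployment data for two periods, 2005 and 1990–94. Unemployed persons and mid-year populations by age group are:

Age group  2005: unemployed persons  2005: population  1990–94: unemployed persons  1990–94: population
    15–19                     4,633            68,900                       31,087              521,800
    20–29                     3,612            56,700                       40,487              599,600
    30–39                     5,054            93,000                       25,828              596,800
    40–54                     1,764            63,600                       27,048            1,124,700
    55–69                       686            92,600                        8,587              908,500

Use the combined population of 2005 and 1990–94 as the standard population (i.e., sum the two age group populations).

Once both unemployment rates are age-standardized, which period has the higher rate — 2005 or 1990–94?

Age-specific rates per 1,000 for 2005: 67.242, 63.704, 54.344, 27.736, 7.408.
For 1990–94: 59.576, 67.523, 43.277, 24.049, 9.452.
Combined standard total = 4,126,200; weights = 0.1432, 0.1591, 0.1672, 0.2880, 0.2426.
2005: 0.1432×67.242 + 0.1591×63.704 + 0.1672×54.344 + 0.2880×27.736 + 0.2426×7.408 = 38.6288 per 1,000.
1990–94: 0.1432×59.576 + 0.1591×67.523 + 0.1672×43.277 + 0.2880×24.049 + 0.2426×9.452 = 35.7229 per 1,000.

2005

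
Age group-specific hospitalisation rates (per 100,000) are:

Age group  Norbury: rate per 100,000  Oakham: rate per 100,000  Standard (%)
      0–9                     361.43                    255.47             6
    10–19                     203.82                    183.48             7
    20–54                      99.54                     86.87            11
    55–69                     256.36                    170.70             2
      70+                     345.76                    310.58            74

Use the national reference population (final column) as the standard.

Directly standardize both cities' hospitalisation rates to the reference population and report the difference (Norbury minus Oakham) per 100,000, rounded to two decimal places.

36.92

Standard weights: 0.06, 0.07, 0.11, 0.02, 0.74.
Norbury: 0.0600×361.43 + 0.0700×203.82 + 0.1100×99.54 + 0.0200×256.36 + 0.7400×345.76 = 307.8922 per 100,000.
Oakham: 0.0600×255.47 + 0.0700×183.48 + 0.1100×86.87 + 0.0200×170.70 + 0.7400×310.58 = 270.9707 per 100,000.
Difference = 307.8922 − 270.9707 = 36.9215.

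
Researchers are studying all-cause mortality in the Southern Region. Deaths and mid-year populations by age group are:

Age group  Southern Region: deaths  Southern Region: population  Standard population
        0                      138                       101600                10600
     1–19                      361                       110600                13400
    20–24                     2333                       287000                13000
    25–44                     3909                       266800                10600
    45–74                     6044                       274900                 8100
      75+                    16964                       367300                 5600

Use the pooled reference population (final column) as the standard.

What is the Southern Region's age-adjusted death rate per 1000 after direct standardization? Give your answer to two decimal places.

Age-specific rates per 1000 for the Southern Region: 1.358, 3.264, 8.129, 14.651, 21.986, 46.186.
Standard total = 61300; weights = 0.1729, 0.2186, 0.2121, 0.1729, 0.1321, 0.0914.
Standardized rate: 0.1729×1.358 + 0.2186×3.264 + 0.2121×8.129 + 0.1729×14.651 + 0.1321×21.986 + 0.0914×46.186 = 12.3302 per 1000.

12.33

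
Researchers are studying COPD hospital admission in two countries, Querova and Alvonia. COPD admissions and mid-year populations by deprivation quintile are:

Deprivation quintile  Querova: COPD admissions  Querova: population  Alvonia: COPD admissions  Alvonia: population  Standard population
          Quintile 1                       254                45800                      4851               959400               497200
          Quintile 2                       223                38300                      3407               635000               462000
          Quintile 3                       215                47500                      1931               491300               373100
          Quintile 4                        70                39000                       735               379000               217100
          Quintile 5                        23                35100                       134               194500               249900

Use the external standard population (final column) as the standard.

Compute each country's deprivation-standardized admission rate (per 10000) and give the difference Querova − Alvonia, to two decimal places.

3.54

Deprivation-specific rates per 10000 for Querova: 55.46, 58.22, 45.26, 17.95, 6.55.
For Alvonia: 50.56, 53.65, 39.30, 19.39, 6.89.
Standard total = 1799300; weights = 0.2763, 0.2568, 0.2074, 0.1207, 0.1389.
Querova: 0.2763×55.46 + 0.2568×58.22 + 0.2074×45.26 + 0.1207×17.95 + 0.1389×6.55 = 42.7364 per 10000.
Alvonia: 0.2763×50.56 + 0.2568×53.65 + 0.2074×39.30 + 0.1207×19.39 + 0.1389×6.89 = 39.1952 per 10000.
Difference = 42.7364 − 39.1952 = 3.5411.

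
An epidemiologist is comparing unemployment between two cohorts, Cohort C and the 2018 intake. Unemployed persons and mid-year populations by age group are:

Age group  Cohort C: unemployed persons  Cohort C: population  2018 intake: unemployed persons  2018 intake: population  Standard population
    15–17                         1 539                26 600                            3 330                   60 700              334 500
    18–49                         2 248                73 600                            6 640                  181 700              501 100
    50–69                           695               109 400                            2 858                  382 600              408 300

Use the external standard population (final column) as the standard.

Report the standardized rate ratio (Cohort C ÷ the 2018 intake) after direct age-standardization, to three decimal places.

Age-specific rates per 1 000 for Cohort C: 57.857, 30.543, 6.353.
For the 2018 intake: 54.860, 36.544, 7.470.
Standard total = 1 243 900; weights = 0.2689, 0.4028, 0.3282.
Cohort C: 0.2689×57.857 + 0.4028×30.543 + 0.3282×6.353 = 29.9481 per 1 000.
The 2018 intake: 0.2689×54.860 + 0.4028×36.544 + 0.3282×7.470 = 31.9260 per 1 000.
Ratio = 29.9481 ÷ 31.9260 = 0.93805.

0.938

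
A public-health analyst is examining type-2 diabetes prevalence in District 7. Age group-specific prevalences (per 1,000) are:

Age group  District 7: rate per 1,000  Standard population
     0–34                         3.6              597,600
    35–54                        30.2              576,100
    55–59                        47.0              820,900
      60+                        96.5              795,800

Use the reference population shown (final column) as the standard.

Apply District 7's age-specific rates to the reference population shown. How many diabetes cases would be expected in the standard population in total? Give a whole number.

Expected diabetes cases = Σ (standard pop × age-specific rate ÷ 1,000)
= 597,600×3.6/1,000 + 576,100×30.2/1,000 + 820,900×47.0/1,000 + 795,800×96.5/1,000
= 2151.36 + 17398.22 + 38582.30 + 76794.70 = 134926.58.

134927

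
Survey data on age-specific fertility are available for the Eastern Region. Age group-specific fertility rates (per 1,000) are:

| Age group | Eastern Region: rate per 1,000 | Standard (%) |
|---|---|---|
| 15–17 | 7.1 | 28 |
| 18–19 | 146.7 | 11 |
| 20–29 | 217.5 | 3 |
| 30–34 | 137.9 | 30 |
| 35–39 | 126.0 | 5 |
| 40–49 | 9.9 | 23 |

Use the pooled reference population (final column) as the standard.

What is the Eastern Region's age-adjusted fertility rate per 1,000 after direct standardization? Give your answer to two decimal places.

74.60

Standard weights: 0.28, 0.11, 0.03, 0.30, 0.05, 0.23.
Standardized rate: 0.2800×7.1 + 0.1100×146.7 + 0.0300×217.5 + 0.3000×137.9 + 0.0500×126.0 + 0.2300×9.9 = 74.5970 per 1,000.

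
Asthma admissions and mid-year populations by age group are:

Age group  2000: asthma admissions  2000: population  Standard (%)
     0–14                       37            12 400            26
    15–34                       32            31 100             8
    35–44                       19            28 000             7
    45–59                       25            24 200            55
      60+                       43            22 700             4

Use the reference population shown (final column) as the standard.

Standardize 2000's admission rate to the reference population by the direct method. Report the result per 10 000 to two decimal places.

15.50

Age-specific rates per 10 000 for 2000: 29.84, 10.29, 6.79, 10.33, 18.94.
Standard weights: 0.26, 0.08, 0.07, 0.55, 0.04.
Standardized rate: 0.2600×29.84 + 0.0800×10.29 + 0.0700×6.79 + 0.5500×10.33 + 0.0400×18.94 = 15.4957 per 10 000.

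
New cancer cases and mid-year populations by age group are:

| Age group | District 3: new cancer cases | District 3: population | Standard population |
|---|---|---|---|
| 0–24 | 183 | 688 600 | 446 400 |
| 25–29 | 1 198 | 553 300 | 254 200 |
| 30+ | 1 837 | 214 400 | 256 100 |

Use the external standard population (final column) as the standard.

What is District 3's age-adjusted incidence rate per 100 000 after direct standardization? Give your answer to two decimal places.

Age-specific rates per 100 000 for District 3: 26.58, 216.52, 856.81.
Standard total = 956 700; weights = 0.4666, 0.2657, 0.2677.
Standardized rate: 0.4666×26.58 + 0.2657×216.52 + 0.2677×856.81 = 299.2908 per 100 000.

299.29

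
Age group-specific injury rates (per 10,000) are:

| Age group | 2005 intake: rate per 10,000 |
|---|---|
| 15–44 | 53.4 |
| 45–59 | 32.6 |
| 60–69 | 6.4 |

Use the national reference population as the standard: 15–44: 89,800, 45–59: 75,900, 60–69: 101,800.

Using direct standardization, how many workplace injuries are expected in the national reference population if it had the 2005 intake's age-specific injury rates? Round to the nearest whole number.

Expected workplace injuries = Σ (standard pop × age-specific rate ÷ 10,000)
= 89,800×53.4/10,000 + 75,900×32.6/10,000 + 101,800×6.4/10,000
= 479.53 + 247.43 + 65.15 = 792.12.

792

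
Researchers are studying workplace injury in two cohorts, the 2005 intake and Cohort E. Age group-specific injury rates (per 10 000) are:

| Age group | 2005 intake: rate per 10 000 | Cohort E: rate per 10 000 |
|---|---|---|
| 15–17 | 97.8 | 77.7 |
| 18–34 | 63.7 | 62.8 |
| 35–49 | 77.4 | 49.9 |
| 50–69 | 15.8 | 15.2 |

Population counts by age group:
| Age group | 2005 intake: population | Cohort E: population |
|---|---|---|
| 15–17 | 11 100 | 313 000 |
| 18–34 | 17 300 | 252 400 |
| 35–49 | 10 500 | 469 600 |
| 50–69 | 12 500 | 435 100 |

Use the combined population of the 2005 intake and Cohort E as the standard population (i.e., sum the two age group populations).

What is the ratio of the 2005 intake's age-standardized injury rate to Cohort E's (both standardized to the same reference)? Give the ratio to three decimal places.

1.278

Combined standard total = 1 521 500; weights = 0.2130, 0.1773, 0.3155, 0.2942.
The 2005 intake: 0.2130×97.8 + 0.1773×63.7 + 0.3155×77.4 + 0.2942×15.8 = 61.1953 per 10 000.
Cohort E: 0.2130×77.7 + 0.1773×62.8 + 0.3155×49.9 + 0.2942×15.2 = 47.9003 per 10 000.
Ratio = 61.1953 ÷ 47.9003 = 1.27756.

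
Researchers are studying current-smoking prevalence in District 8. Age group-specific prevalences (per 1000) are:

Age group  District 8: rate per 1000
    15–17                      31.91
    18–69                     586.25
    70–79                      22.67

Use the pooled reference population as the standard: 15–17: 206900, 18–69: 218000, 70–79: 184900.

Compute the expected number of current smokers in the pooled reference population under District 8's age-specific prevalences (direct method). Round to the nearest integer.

Expected current smokers = Σ (standard pop × age-specific rate ÷ 1000)
= 206900×31.91/1000 + 218000×586.25/1000 + 184900×22.67/1000
= 6602.18 + 127802.50 + 4191.68 = 138596.36.

138596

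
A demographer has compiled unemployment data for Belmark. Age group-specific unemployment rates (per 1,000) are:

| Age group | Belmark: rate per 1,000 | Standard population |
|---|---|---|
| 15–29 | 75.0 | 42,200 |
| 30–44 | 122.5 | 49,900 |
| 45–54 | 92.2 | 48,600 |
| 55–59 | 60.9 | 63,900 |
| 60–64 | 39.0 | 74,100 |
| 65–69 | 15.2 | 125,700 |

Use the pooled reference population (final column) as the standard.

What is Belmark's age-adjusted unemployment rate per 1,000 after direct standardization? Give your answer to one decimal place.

Standard total = 404,400; weights = 0.1044, 0.1234, 0.1202, 0.1580, 0.1832, 0.3108.
Standardized rate: 0.1044×75.0 + 0.1234×122.5 + 0.1202×92.2 + 0.1580×60.9 + 0.1832×39.0 + 0.3108×15.2 = 55.5161 per 1,000.

55.5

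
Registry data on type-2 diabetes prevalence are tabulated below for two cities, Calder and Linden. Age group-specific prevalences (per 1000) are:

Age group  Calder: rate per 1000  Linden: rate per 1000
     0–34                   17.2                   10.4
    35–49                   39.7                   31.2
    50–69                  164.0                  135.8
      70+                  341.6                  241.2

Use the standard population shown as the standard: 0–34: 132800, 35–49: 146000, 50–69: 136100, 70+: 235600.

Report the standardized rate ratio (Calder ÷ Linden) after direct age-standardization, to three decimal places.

1.365

Standard total = 650500; weights = 0.2042, 0.2244, 0.2092, 0.3622.
Calder: 0.2042×17.2 + 0.2244×39.7 + 0.2092×164.0 + 0.3622×341.6 = 170.4561 per 1000.
Linden: 0.2042×10.4 + 0.2244×31.2 + 0.2092×135.8 + 0.3622×241.2 = 124.8969 per 1000.
Ratio = 170.4561 ÷ 124.8969 = 1.36478.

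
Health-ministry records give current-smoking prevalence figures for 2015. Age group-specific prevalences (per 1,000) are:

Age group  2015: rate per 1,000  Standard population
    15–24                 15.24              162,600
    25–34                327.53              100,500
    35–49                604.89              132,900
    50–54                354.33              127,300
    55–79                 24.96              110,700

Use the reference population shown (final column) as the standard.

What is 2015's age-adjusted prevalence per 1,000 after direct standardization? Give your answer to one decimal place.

258.1

Standard total = 634,000; weights = 0.2565, 0.1585, 0.2096, 0.2008, 0.1746.
Standardized rate: 0.2565×15.24 + 0.1585×327.53 + 0.2096×604.89 + 0.2008×354.33 + 0.1746×24.96 = 258.1293 per 1,000.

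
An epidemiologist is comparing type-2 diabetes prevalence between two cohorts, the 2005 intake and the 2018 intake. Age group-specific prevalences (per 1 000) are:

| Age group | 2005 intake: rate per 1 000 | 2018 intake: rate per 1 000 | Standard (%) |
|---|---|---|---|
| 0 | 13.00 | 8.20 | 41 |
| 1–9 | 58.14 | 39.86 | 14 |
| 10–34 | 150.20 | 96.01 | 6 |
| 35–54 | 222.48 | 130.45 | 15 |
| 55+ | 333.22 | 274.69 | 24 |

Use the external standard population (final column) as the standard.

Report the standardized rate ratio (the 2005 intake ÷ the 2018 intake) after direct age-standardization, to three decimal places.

Standard weights: 0.41, 0.14, 0.06, 0.15, 0.24.
The 2005 intake: 0.4100×13.00 + 0.1400×58.14 + 0.0600×150.20 + 0.1500×222.48 + 0.2400×333.22 = 135.8264 per 1 000.
The 2018 intake: 0.4100×8.20 + 0.1400×39.86 + 0.0600×96.01 + 0.1500×130.45 + 0.2400×274.69 = 100.1961 per 1 000.
Ratio = 135.8264 ÷ 100.1961 = 1.35561.

1.356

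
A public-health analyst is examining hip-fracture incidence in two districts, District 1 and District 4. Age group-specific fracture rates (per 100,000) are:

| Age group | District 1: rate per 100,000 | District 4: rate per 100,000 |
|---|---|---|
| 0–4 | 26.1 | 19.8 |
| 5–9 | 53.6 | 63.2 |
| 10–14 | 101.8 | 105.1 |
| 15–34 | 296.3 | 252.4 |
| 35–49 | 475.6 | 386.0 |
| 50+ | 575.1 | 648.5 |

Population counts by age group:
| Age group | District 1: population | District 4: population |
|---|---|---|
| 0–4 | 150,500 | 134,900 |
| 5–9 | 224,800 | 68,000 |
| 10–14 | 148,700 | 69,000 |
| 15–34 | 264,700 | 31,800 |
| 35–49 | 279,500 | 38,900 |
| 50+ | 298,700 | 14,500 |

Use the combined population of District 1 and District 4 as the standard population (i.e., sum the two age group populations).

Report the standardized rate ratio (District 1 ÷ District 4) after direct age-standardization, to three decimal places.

1.038

Combined standard total = 1,724,000; weights = 0.1655, 0.1698, 0.1263, 0.1720, 0.1847, 0.1817.
District 1: 0.1655×26.1 + 0.1698×53.6 + 0.1263×101.8 + 0.1720×296.3 + 0.1847×475.6 + 0.1817×575.1 = 269.5535 per 100,000.
District 4: 0.1655×19.8 + 0.1698×63.2 + 0.1263×105.1 + 0.1720×252.4 + 0.1847×386.0 + 0.1817×648.5 = 259.7943 per 100,000.
Ratio = 269.5535 ÷ 259.7943 = 1.03757.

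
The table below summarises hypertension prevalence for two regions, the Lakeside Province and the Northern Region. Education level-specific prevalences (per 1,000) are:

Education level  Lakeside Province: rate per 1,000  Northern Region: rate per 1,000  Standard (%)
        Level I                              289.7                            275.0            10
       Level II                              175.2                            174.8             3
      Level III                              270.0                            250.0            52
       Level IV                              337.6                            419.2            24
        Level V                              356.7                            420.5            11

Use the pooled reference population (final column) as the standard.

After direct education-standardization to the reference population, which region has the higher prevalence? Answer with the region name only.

Northern Region

Standard weights: 0.10, 0.03, 0.52, 0.24, 0.11.
The Lakeside Province: 0.1000×289.7 + 0.0300×175.2 + 0.5200×270.0 + 0.2400×337.6 + 0.1100×356.7 = 294.8870 per 1,000.
The Northern Region: 0.1000×275.0 + 0.0300×174.8 + 0.5200×250.0 + 0.2400×419.2 + 0.1100×420.5 = 309.6070 per 1,000.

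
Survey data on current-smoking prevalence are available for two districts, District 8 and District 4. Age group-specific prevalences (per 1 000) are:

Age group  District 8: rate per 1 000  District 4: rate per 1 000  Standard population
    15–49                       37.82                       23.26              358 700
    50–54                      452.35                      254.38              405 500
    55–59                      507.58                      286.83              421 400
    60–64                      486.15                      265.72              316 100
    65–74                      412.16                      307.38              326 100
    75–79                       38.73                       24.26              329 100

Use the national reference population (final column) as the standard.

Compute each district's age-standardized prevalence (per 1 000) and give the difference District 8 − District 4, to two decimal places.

133.12

Standard total = 2 156 900; weights = 0.1663, 0.1880, 0.1954, 0.1466, 0.1512, 0.1526.
District 8: 0.1663×37.82 + 0.1880×452.35 + 0.1954×507.58 + 0.1466×486.15 + 0.1512×412.16 + 0.1526×38.73 = 329.9697 per 1 000.
District 4: 0.1663×23.26 + 0.1880×254.38 + 0.1954×286.83 + 0.1466×265.72 + 0.1512×307.38 + 0.1526×24.26 = 196.8470 per 1 000.
Difference = 329.9697 − 196.8470 = 133.1227.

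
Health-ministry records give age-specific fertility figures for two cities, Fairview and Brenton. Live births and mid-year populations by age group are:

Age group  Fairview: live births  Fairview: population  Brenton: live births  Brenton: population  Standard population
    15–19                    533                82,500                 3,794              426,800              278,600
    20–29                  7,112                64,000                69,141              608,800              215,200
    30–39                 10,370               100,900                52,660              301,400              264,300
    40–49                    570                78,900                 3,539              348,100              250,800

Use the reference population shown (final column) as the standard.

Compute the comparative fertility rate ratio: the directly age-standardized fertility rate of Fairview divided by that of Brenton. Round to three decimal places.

Age-specific rates per 1,000 for Fairview: 6.461, 111.125, 102.775, 7.224.
For Brenton: 8.889, 113.569, 174.718, 10.167.
Standard total = 1,008,900; weights = 0.2761, 0.2133, 0.2620, 0.2486.
Fairview: 0.2761×6.461 + 0.2133×111.125 + 0.2620×102.775 + 0.2486×7.224 = 54.2069 per 1,000.
Brenton: 0.2761×8.889 + 0.2133×113.569 + 0.2620×174.718 + 0.2486×10.167 = 74.9772 per 1,000.
Ratio = 54.2069 ÷ 74.9772 = 0.72298.

0.723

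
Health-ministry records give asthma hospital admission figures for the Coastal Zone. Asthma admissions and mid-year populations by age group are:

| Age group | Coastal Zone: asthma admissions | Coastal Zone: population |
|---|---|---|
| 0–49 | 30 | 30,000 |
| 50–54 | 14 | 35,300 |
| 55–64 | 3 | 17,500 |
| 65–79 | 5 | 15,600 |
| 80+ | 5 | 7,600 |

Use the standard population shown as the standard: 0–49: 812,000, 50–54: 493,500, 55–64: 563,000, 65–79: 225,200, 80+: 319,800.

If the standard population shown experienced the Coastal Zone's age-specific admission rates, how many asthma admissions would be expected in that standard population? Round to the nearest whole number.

1387

Age-specific rates per 10,000 for the Coastal Zone: 10.00, 3.97, 1.71, 3.21, 6.58.
Expected asthma admissions = Σ (standard pop × age-specific rate ÷ 10,000)
= 812,000×10.00/10,000 + 493,500×3.97/10,000 + 563,000×1.71/10,000 + 225,200×3.21/10,000 + 319,800×6.58/10,000
= 812.00 + 195.72 + 96.51 + 72.18 + 210.39 = 1386.81.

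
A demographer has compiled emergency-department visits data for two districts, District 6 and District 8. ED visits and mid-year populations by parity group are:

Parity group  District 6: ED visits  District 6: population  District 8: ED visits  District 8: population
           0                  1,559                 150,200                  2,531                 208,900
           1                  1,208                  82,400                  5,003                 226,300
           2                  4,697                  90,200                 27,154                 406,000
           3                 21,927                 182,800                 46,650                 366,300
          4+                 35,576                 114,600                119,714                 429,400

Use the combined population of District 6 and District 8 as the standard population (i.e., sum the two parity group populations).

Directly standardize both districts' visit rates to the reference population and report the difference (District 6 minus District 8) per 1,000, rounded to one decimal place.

Parity-specific rates per 1,000 for District 6: 10.379, 14.660, 52.073, 119.951, 310.436.
For District 8: 12.116, 22.108, 66.882, 127.355, 278.794.
Combined standard total = 2,257,100; weights = 0.1591, 0.1368, 0.2198, 0.2433, 0.2410.
District 6: 0.1591×10.379 + 0.1368×14.660 + 0.2198×52.073 + 0.2433×119.951 + 0.2410×310.436 = 119.1059 per 1,000.
District 8: 0.1591×12.116 + 0.1368×22.108 + 0.2198×66.882 + 0.2433×127.355 + 0.2410×278.794 = 117.8310 per 1,000.
Difference = 119.1059 − 117.8310 = 1.2749.

1.3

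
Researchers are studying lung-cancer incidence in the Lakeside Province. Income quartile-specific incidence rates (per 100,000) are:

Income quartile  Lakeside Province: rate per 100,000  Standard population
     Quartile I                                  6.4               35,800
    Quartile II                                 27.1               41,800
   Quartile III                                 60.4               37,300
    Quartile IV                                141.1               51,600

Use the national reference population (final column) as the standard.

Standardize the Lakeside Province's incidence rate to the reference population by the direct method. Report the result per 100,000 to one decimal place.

Standard total = 166,500; weights = 0.2150, 0.2511, 0.2240, 0.3099.
Standardized rate: 0.2150×6.4 + 0.2511×27.1 + 0.2240×60.4 + 0.3099×141.1 = 65.4389 per 100,000.

65.4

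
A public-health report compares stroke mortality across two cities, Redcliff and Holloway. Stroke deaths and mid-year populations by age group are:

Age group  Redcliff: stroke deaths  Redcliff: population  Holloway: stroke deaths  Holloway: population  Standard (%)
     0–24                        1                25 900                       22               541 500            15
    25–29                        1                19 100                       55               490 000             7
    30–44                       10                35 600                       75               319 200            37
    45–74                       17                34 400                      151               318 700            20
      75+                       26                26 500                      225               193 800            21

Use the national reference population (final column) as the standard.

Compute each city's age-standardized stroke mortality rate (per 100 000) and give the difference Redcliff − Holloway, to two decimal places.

-2.12

Age-specific rates per 100 000 for Redcliff: 3.86, 5.24, 28.09, 49.42, 98.11.
For Holloway: 4.06, 11.22, 23.50, 47.38, 116.10.
Standard weights: 0.15, 0.07, 0.37, 0.20, 0.21.
Redcliff: 0.1500×3.86 + 0.0700×5.24 + 0.3700×28.09 + 0.2000×49.42 + 0.2100×98.11 = 41.8264 per 100 000.
Holloway: 0.1500×4.06 + 0.0700×11.22 + 0.3700×23.50 + 0.2000×47.38 + 0.2100×116.10 = 43.9455 per 100 000.
Difference = 41.8264 − 43.9455 = -2.1191.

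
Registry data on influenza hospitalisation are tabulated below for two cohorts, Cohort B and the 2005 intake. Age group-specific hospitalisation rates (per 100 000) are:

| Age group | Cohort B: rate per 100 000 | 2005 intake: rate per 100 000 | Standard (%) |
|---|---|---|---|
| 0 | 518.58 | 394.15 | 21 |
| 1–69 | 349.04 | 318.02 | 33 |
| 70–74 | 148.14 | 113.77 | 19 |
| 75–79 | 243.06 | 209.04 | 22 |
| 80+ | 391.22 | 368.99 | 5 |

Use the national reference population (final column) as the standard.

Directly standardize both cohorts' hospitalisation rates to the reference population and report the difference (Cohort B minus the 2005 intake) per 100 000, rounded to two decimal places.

Standard weights: 0.21, 0.33, 0.19, 0.22, 0.05.
Cohort B: 0.2100×518.58 + 0.3300×349.04 + 0.1900×148.14 + 0.2200×243.06 + 0.0500×391.22 = 325.2658 per 100 000.
The 2005 intake: 0.2100×394.15 + 0.3300×318.02 + 0.1900×113.77 + 0.2200×209.04 + 0.0500×368.99 = 273.7727 per 100 000.
Difference = 325.2658 − 273.7727 = 51.4931.

51.49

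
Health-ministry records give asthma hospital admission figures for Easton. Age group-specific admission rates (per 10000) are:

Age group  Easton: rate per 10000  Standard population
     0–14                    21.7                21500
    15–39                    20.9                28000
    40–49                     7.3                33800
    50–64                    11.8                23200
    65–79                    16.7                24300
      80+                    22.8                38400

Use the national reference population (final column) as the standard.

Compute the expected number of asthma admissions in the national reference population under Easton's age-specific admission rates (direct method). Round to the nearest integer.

Expected asthma admissions = Σ (standard pop × age-specific rate ÷ 10000)
= 21500×21.7/10000 + 28000×20.9/10000 + 33800×7.3/10000 + 23200×11.8/10000 + 24300×16.7/10000 + 38400×22.8/10000
= 46.66 + 58.52 + 24.67 + 27.38 + 40.58 + 87.55 = 285.36.

285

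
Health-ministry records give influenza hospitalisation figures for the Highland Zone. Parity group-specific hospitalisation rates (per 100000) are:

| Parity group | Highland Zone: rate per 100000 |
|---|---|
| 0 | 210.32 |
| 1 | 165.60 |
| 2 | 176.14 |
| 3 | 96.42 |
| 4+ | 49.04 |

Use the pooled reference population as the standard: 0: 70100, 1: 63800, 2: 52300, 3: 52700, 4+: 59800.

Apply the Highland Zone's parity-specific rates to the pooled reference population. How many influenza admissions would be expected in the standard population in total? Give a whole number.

Expected influenza admissions = Σ (standard pop × parity-specific rate ÷ 100000)
= 70100×210.32/100000 + 63800×165.60/100000 + 52300×176.14/100000 + 52700×96.42/100000 + 59800×49.04/100000
= 147.43 + 105.65 + 92.12 + 50.81 + 29.33 = 425.35.

425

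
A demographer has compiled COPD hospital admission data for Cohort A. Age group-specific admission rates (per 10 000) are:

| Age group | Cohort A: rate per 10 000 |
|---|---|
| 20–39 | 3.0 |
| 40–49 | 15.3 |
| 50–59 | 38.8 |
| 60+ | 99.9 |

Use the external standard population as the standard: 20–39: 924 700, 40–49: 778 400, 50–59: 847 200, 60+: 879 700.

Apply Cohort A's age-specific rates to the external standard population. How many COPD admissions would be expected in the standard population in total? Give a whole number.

Expected COPD admissions = Σ (standard pop × age-specific rate ÷ 10 000)
= 924 700×3.0/10 000 + 778 400×15.3/10 000 + 847 200×38.8/10 000 + 879 700×99.9/10 000
= 277.41 + 1190.95 + 3287.14 + 8788.20 = 13543.70.

13544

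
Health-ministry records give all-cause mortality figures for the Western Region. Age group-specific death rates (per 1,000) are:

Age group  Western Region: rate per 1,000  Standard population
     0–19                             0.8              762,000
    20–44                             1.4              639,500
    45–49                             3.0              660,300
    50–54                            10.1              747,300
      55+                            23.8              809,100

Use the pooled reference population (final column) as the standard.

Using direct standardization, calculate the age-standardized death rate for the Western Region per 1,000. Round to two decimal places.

Standard total = 3,618,200; weights = 0.2106, 0.1767, 0.1825, 0.2065, 0.2236.
Standardized rate: 0.2106×0.8 + 0.1767×1.4 + 0.1825×3.0 + 0.2065×10.1 + 0.2236×23.8 = 8.3716 per 1,000.

8.37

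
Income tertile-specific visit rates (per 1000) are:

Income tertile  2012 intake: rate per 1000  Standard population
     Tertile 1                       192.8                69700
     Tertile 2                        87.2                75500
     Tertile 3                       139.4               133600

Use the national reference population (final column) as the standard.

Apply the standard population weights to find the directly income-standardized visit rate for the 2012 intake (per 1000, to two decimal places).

Standard total = 278800; weights = 0.2500, 0.2708, 0.4792.
Standardized rate: 0.2500×192.8 + 0.2708×87.2 + 0.4792×139.4 = 138.6141 per 1000.

138.61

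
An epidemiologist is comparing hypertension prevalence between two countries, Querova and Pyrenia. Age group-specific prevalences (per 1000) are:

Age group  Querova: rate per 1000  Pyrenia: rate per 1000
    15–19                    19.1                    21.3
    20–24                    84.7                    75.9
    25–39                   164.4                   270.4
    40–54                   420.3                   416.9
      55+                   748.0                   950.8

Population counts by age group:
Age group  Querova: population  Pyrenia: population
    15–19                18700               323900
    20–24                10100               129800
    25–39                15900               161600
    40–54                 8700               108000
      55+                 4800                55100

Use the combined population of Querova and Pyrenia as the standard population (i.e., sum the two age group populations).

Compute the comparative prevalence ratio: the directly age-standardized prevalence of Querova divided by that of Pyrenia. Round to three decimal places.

Combined standard total = 836600; weights = 0.4095, 0.1672, 0.2122, 0.1395, 0.0716.
Querova: 0.4095×19.1 + 0.1672×84.7 + 0.2122×164.4 + 0.1395×420.3 + 0.0716×748.0 = 169.0514 per 1000.
Pyrenia: 0.4095×21.3 + 0.1672×75.9 + 0.2122×270.4 + 0.1395×416.9 + 0.0716×950.8 = 205.0167 per 1000.
Ratio = 169.0514 ÷ 205.0167 = 0.82457.

0.825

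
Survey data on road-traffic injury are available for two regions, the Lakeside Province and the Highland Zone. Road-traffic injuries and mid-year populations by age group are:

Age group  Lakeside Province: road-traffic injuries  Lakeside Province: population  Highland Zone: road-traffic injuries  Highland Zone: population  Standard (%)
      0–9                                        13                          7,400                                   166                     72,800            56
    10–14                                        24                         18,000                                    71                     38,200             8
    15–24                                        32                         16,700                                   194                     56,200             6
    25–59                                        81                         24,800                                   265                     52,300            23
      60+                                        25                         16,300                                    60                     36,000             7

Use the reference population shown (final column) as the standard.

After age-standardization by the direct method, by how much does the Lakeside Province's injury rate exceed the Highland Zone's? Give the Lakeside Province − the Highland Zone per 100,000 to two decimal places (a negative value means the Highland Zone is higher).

-85.08

Age-specific rates per 100,000 for the Lakeside Province: 175.68, 133.33, 191.62, 326.61, 153.37.
For the Highland Zone: 228.02, 185.86, 345.20, 506.69, 166.67.
Standard weights: 0.56, 0.08, 0.06, 0.23, 0.07.
The Lakeside Province: 0.5600×175.68 + 0.0800×133.33 + 0.0600×191.62 + 0.2300×326.61 + 0.0700×153.37 = 206.3992 per 100,000.
The Highland Zone: 0.5600×228.02 + 0.0800×185.86 + 0.0600×345.20 + 0.2300×506.69 + 0.0700×166.67 = 291.4790 per 100,000.
Difference = 206.3992 − 291.4790 = -85.0798.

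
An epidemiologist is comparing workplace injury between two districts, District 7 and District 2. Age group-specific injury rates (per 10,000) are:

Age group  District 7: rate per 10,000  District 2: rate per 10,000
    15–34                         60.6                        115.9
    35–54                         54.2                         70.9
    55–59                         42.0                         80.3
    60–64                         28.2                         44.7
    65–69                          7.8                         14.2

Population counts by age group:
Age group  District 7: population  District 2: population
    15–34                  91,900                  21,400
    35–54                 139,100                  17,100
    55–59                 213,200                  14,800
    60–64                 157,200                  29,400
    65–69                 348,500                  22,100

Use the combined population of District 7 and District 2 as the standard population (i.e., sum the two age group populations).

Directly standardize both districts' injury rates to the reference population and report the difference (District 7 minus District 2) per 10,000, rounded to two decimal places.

-21.86

Combined standard total = 1,054,700; weights = 0.1074, 0.1481, 0.2162, 0.1769, 0.3514.
District 7: 0.1074×60.6 + 0.1481×54.2 + 0.2162×42.0 + 0.1769×28.2 + 0.3514×7.8 = 31.3462 per 10,000.
District 2: 0.1074×115.9 + 0.1481×70.9 + 0.2162×80.3 + 0.1769×44.7 + 0.3514×14.2 = 53.2075 per 10,000.
Difference = 31.3462 − 53.2075 = -21.8614.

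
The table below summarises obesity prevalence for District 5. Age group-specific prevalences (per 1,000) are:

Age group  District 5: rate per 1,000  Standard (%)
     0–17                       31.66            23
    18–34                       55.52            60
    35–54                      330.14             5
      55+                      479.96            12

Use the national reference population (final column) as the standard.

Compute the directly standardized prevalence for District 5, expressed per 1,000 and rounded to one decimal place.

Standard weights: 0.23, 0.60, 0.05, 0.12.
Standardized rate: 0.2300×31.66 + 0.6000×55.52 + 0.0500×330.14 + 0.1200×479.96 = 114.6960 per 1,000.

114.7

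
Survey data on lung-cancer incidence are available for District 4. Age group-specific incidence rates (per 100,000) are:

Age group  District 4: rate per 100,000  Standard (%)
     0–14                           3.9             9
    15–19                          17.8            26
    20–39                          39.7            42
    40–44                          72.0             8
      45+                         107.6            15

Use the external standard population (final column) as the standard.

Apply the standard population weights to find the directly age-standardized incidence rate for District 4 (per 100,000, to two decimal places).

43.55

Standard weights: 0.09, 0.26, 0.42, 0.08, 0.15.
Standardized rate: 0.0900×3.9 + 0.2600×17.8 + 0.4200×39.7 + 0.0800×72.0 + 0.1500×107.6 = 43.5530 per 100,000.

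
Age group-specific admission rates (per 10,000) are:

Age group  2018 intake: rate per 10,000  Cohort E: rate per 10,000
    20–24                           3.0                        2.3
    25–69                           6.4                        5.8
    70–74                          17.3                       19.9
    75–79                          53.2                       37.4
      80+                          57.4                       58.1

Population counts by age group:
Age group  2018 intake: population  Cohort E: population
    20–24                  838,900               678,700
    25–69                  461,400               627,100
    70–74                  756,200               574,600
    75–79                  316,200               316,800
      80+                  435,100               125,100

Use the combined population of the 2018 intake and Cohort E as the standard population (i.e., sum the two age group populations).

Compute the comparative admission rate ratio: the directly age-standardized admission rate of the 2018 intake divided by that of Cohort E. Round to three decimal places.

1.085

Combined standard total = 5,130,100; weights = 0.2958, 0.2122, 0.2594, 0.1234, 0.1092.
The 2018 intake: 0.2958×3.0 + 0.2122×6.4 + 0.2594×17.3 + 0.1234×53.2 + 0.1092×57.4 = 19.5655 per 10,000.
Cohort E: 0.2958×2.3 + 0.2122×5.8 + 0.2594×19.9 + 0.1234×37.4 + 0.1092×58.1 = 18.0325 per 10,000.
Ratio = 19.5655 ÷ 18.0325 = 1.08501.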